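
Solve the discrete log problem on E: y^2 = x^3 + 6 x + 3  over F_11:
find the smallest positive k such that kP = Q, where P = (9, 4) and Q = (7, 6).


Enumerate multiples of P until we hit Q = (7, 6):
  1P = (9, 4)
  2P = (7, 6)
Match found at i = 2.

k = 2


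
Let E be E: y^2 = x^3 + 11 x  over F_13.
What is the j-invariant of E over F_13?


Delta = -16(4 a^3 + 27 b^2) mod 13 = 5
-1728 * (4 a)^3 = -1728 * (4*11)^3 mod 13 = 8
j = 8 * 5^(-1) mod 13 = 12

j = 12 (mod 13)


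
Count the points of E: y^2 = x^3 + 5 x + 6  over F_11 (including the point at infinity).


For each x in F_11, count y with y^2 = x^3 + 5 x + 6 mod 11:
  x = 1: RHS = 1, y in [1, 10]  -> 2 point(s)
  x = 3: RHS = 4, y in [2, 9]  -> 2 point(s)
  x = 10: RHS = 0, y in [0]  -> 1 point(s)
Affine points: 5. Add the point at infinity: total = 6.

#E(F_11) = 6


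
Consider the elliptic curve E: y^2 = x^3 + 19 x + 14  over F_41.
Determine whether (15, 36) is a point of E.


Check whether y^2 = x^3 + 19 x + 14 (mod 41) for (x, y) = (15, 36).
LHS: y^2 = 36^2 mod 41 = 25
RHS: x^3 + 19 x + 14 = 15^3 + 19*15 + 14 mod 41 = 25
LHS = RHS

Yes, on the curve


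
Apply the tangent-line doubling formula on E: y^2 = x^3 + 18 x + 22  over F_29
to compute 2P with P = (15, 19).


Doubling: s = (3 x1^2 + a) / (2 y1)
s = (3*15^2 + 18) / (2*19) mod 29 = 19
x3 = s^2 - 2 x1 mod 29 = 19^2 - 2*15 = 12
y3 = s (x1 - x3) - y1 mod 29 = 19 * (15 - 12) - 19 = 9

2P = (12, 9)


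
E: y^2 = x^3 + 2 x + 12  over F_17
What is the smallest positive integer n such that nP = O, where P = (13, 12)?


Compute successive multiples of P until we hit O:
  1P = (13, 12)
  2P = (16, 3)
  3P = (14, 8)
  4P = (6, 11)
  5P = (6, 6)
  6P = (14, 9)
  7P = (16, 14)
  8P = (13, 5)
  ... (continuing to 9P)
  9P = O

ord(P) = 9


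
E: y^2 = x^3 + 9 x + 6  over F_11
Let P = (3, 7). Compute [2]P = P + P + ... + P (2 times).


k = 2 = 10_2 (binary, LSB first: 01)
Double-and-add from P = (3, 7):
  bit 0 = 0: acc unchanged = O
  bit 1 = 1: acc = O + (6, 1) = (6, 1)

2P = (6, 1)


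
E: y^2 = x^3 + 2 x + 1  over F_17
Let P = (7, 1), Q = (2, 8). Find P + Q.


P != Q, so use the chord formula.
s = (y2 - y1) / (x2 - x1) = (7) / (12) mod 17 = 2
x3 = s^2 - x1 - x2 mod 17 = 2^2 - 7 - 2 = 12
y3 = s (x1 - x3) - y1 mod 17 = 2 * (7 - 12) - 1 = 6

P + Q = (12, 6)


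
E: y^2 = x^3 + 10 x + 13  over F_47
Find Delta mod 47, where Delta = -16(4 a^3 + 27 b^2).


4 a^3 + 27 b^2 = 4*10^3 + 27*13^2 = 4000 + 4563 = 8563
Delta = -16 * (8563) = -137008
Delta mod 47 = 44

Delta = 44 (mod 47)


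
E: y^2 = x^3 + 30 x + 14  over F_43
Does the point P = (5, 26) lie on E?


Check whether y^2 = x^3 + 30 x + 14 (mod 43) for (x, y) = (5, 26).
LHS: y^2 = 26^2 mod 43 = 31
RHS: x^3 + 30 x + 14 = 5^3 + 30*5 + 14 mod 43 = 31
LHS = RHS

Yes, on the curve


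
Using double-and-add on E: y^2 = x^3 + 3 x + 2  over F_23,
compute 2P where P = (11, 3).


k = 2 = 10_2 (binary, LSB first: 01)
Double-and-add from P = (11, 3):
  bit 0 = 0: acc unchanged = O
  bit 1 = 1: acc = O + (19, 15) = (19, 15)

2P = (19, 15)


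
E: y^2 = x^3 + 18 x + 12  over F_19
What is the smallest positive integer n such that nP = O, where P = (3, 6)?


Compute successive multiples of P until we hit O:
  1P = (3, 6)
  2P = (14, 5)
  3P = (13, 7)
  4P = (7, 5)
  5P = (15, 16)
  6P = (17, 14)
  7P = (16, 11)
  8P = (16, 8)
  ... (continuing to 15P)
  15P = O

ord(P) = 15


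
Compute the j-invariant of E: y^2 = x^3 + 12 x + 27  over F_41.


Delta = -16(4 a^3 + 27 b^2) mod 41 = 19
-1728 * (4 a)^3 = -1728 * (4*12)^3 mod 41 = 33
j = 33 * 19^(-1) mod 41 = 19

j = 19 (mod 41)


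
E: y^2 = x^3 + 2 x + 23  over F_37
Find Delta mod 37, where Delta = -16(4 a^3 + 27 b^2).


4 a^3 + 27 b^2 = 4*2^3 + 27*23^2 = 32 + 14283 = 14315
Delta = -16 * (14315) = -229040
Delta mod 37 = 27

Delta = 27 (mod 37)


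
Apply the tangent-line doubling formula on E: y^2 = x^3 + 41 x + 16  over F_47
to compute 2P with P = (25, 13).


Doubling: s = (3 x1^2 + a) / (2 y1)
s = (3*25^2 + 41) / (2*13) mod 47 = 5
x3 = s^2 - 2 x1 mod 47 = 5^2 - 2*25 = 22
y3 = s (x1 - x3) - y1 mod 47 = 5 * (25 - 22) - 13 = 2

2P = (22, 2)


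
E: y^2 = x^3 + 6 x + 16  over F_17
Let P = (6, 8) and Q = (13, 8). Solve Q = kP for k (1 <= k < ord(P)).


Enumerate multiples of P until we hit Q = (13, 8):
  1P = (6, 8)
  2P = (13, 8)
Match found at i = 2.

k = 2


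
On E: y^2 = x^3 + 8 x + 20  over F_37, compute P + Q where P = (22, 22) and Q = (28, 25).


P != Q, so use the chord formula.
s = (y2 - y1) / (x2 - x1) = (3) / (6) mod 37 = 19
x3 = s^2 - x1 - x2 mod 37 = 19^2 - 22 - 28 = 15
y3 = s (x1 - x3) - y1 mod 37 = 19 * (22 - 15) - 22 = 0

P + Q = (15, 0)


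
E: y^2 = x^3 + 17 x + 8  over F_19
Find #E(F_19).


For each x in F_19, count y with y^2 = x^3 + 17 x + 8 mod 19:
  x = 1: RHS = 7, y in [8, 11]  -> 2 point(s)
  x = 4: RHS = 7, y in [8, 11]  -> 2 point(s)
  x = 5: RHS = 9, y in [3, 16]  -> 2 point(s)
  x = 9: RHS = 16, y in [4, 15]  -> 2 point(s)
  x = 10: RHS = 0, y in [0]  -> 1 point(s)
  x = 11: RHS = 6, y in [5, 14]  -> 2 point(s)
  x = 14: RHS = 7, y in [8, 11]  -> 2 point(s)
  x = 15: RHS = 9, y in [3, 16]  -> 2 point(s)
  x = 16: RHS = 6, y in [5, 14]  -> 2 point(s)
  x = 17: RHS = 4, y in [2, 17]  -> 2 point(s)
  x = 18: RHS = 9, y in [3, 16]  -> 2 point(s)
Affine points: 21. Add the point at infinity: total = 22.

#E(F_19) = 22


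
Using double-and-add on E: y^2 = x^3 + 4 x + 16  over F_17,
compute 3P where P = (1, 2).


k = 3 = 11_2 (binary, LSB first: 11)
Double-and-add from P = (1, 2):
  bit 0 = 1: acc = O + (1, 2) = (1, 2)
  bit 1 = 1: acc = (1, 2) + (0, 4) = (3, 2)

3P = (3, 2)


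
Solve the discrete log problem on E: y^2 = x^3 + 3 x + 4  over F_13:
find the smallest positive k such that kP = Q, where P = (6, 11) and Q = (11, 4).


Enumerate multiples of P until we hit Q = (11, 4):
  1P = (6, 11)
  2P = (0, 11)
  3P = (7, 2)
  4P = (3, 1)
  5P = (5, 1)
  6P = (11, 4)
Match found at i = 6.

k = 6


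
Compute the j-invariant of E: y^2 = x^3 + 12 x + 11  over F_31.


Delta = -16(4 a^3 + 27 b^2) mod 31 = 10
-1728 * (4 a)^3 = -1728 * (4*12)^3 mod 31 = 27
j = 27 * 10^(-1) mod 31 = 12

j = 12 (mod 31)


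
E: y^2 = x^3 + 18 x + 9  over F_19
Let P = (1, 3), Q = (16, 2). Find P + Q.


P != Q, so use the chord formula.
s = (y2 - y1) / (x2 - x1) = (18) / (15) mod 19 = 5
x3 = s^2 - x1 - x2 mod 19 = 5^2 - 1 - 16 = 8
y3 = s (x1 - x3) - y1 mod 19 = 5 * (1 - 8) - 3 = 0

P + Q = (8, 0)


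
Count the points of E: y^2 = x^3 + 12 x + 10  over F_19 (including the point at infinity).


For each x in F_19, count y with y^2 = x^3 + 12 x + 10 mod 19:
  x = 1: RHS = 4, y in [2, 17]  -> 2 point(s)
  x = 2: RHS = 4, y in [2, 17]  -> 2 point(s)
  x = 3: RHS = 16, y in [4, 15]  -> 2 point(s)
  x = 5: RHS = 5, y in [9, 10]  -> 2 point(s)
  x = 7: RHS = 0, y in [0]  -> 1 point(s)
  x = 9: RHS = 11, y in [7, 12]  -> 2 point(s)
  x = 10: RHS = 9, y in [3, 16]  -> 2 point(s)
  x = 12: RHS = 1, y in [1, 18]  -> 2 point(s)
  x = 13: RHS = 7, y in [8, 11]  -> 2 point(s)
  x = 16: RHS = 4, y in [2, 17]  -> 2 point(s)
  x = 17: RHS = 16, y in [4, 15]  -> 2 point(s)
  x = 18: RHS = 16, y in [4, 15]  -> 2 point(s)
Affine points: 23. Add the point at infinity: total = 24.

#E(F_19) = 24


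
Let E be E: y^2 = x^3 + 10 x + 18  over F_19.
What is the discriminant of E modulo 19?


4 a^3 + 27 b^2 = 4*10^3 + 27*18^2 = 4000 + 8748 = 12748
Delta = -16 * (12748) = -203968
Delta mod 19 = 16

Delta = 16 (mod 19)


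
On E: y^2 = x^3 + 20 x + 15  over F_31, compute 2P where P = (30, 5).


Doubling: s = (3 x1^2 + a) / (2 y1)
s = (3*30^2 + 20) / (2*5) mod 31 = 24
x3 = s^2 - 2 x1 mod 31 = 24^2 - 2*30 = 20
y3 = s (x1 - x3) - y1 mod 31 = 24 * (30 - 20) - 5 = 18

2P = (20, 18)


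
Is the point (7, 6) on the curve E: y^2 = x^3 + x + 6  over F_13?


Check whether y^2 = x^3 + 1 x + 6 (mod 13) for (x, y) = (7, 6).
LHS: y^2 = 6^2 mod 13 = 10
RHS: x^3 + 1 x + 6 = 7^3 + 1*7 + 6 mod 13 = 5
LHS != RHS

No, not on the curve


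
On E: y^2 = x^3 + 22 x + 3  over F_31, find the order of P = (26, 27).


Compute successive multiples of P until we hit O:
  1P = (26, 27)
  2P = (18, 0)
  3P = (26, 4)
  4P = O

ord(P) = 4


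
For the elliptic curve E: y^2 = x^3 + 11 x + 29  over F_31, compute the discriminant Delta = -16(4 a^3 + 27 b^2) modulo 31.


4 a^3 + 27 b^2 = 4*11^3 + 27*29^2 = 5324 + 22707 = 28031
Delta = -16 * (28031) = -448496
Delta mod 31 = 12

Delta = 12 (mod 31)


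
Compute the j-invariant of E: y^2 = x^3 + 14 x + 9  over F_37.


Delta = -16(4 a^3 + 27 b^2) mod 37 = 33
-1728 * (4 a)^3 = -1728 * (4*14)^3 mod 37 = 6
j = 6 * 33^(-1) mod 37 = 17

j = 17 (mod 37)


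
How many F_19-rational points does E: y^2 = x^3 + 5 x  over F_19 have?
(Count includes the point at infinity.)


For each x in F_19, count y with y^2 = x^3 + 5 x + 0 mod 19:
  x = 0: RHS = 0, y in [0]  -> 1 point(s)
  x = 1: RHS = 6, y in [5, 14]  -> 2 point(s)
  x = 3: RHS = 4, y in [2, 17]  -> 2 point(s)
  x = 5: RHS = 17, y in [6, 13]  -> 2 point(s)
  x = 7: RHS = 17, y in [6, 13]  -> 2 point(s)
  x = 8: RHS = 1, y in [1, 18]  -> 2 point(s)
  x = 10: RHS = 5, y in [9, 10]  -> 2 point(s)
  x = 13: RHS = 1, y in [1, 18]  -> 2 point(s)
  x = 15: RHS = 11, y in [7, 12]  -> 2 point(s)
  x = 17: RHS = 1, y in [1, 18]  -> 2 point(s)
Affine points: 19. Add the point at infinity: total = 20.

#E(F_19) = 20


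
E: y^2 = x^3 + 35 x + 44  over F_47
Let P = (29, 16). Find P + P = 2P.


Doubling: s = (3 x1^2 + a) / (2 y1)
s = (3*29^2 + 35) / (2*16) mod 47 = 30
x3 = s^2 - 2 x1 mod 47 = 30^2 - 2*29 = 43
y3 = s (x1 - x3) - y1 mod 47 = 30 * (29 - 43) - 16 = 34

2P = (43, 34)


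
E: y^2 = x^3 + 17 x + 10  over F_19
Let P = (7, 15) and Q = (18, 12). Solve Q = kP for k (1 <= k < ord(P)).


Enumerate multiples of P until we hit Q = (18, 12):
  1P = (7, 15)
  2P = (12, 2)
  3P = (6, 9)
  4P = (4, 3)
  5P = (5, 12)
  6P = (14, 3)
  7P = (18, 12)
Match found at i = 7.

k = 7


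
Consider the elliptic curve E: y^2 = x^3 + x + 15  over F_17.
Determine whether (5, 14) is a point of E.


Check whether y^2 = x^3 + 1 x + 15 (mod 17) for (x, y) = (5, 14).
LHS: y^2 = 14^2 mod 17 = 9
RHS: x^3 + 1 x + 15 = 5^3 + 1*5 + 15 mod 17 = 9
LHS = RHS

Yes, on the curve


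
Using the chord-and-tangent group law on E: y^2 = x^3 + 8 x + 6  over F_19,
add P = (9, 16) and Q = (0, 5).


P != Q, so use the chord formula.
s = (y2 - y1) / (x2 - x1) = (8) / (10) mod 19 = 16
x3 = s^2 - x1 - x2 mod 19 = 16^2 - 9 - 0 = 0
y3 = s (x1 - x3) - y1 mod 19 = 16 * (9 - 0) - 16 = 14

P + Q = (0, 14)


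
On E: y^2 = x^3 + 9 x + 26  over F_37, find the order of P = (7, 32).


Compute successive multiples of P until we hit O:
  1P = (7, 32)
  2P = (34, 34)
  3P = (36, 33)
  4P = (5, 14)
  5P = (32, 2)
  6P = (32, 35)
  7P = (5, 23)
  8P = (36, 4)
  ... (continuing to 11P)
  11P = O

ord(P) = 11


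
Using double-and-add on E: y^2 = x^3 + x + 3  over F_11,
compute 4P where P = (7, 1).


k = 4 = 100_2 (binary, LSB first: 001)
Double-and-add from P = (7, 1):
  bit 0 = 0: acc unchanged = O
  bit 1 = 0: acc unchanged = O
  bit 2 = 1: acc = O + (4, 7) = (4, 7)

4P = (4, 7)


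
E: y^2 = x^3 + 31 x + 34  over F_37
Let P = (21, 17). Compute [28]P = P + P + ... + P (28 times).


k = 28 = 11100_2 (binary, LSB first: 00111)
Double-and-add from P = (21, 17):
  bit 0 = 0: acc unchanged = O
  bit 1 = 0: acc unchanged = O
  bit 2 = 1: acc = O + (0, 16) = (0, 16)
  bit 3 = 1: acc = (0, 16) + (34, 32) = (15, 27)
  bit 4 = 1: acc = (15, 27) + (13, 9) = (16, 1)

28P = (16, 1)


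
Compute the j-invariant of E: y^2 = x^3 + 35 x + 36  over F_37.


Delta = -16(4 a^3 + 27 b^2) mod 37 = 6
-1728 * (4 a)^3 = -1728 * (4*35)^3 mod 37 = 29
j = 29 * 6^(-1) mod 37 = 11

j = 11 (mod 37)


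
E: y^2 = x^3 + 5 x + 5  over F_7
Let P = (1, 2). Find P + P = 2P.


Doubling: s = (3 x1^2 + a) / (2 y1)
s = (3*1^2 + 5) / (2*2) mod 7 = 2
x3 = s^2 - 2 x1 mod 7 = 2^2 - 2*1 = 2
y3 = s (x1 - x3) - y1 mod 7 = 2 * (1 - 2) - 2 = 3

2P = (2, 3)


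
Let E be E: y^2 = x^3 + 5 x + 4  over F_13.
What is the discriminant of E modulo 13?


4 a^3 + 27 b^2 = 4*5^3 + 27*4^2 = 500 + 432 = 932
Delta = -16 * (932) = -14912
Delta mod 13 = 12

Delta = 12 (mod 13)


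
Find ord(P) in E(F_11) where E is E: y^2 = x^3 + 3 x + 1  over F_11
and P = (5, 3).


Compute successive multiples of P until we hit O:
  1P = (5, 3)
  2P = (5, 8)
  3P = O

ord(P) = 3


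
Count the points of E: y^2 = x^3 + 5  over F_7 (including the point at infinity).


For each x in F_7, count y with y^2 = x^3 + 0 x + 5 mod 7:
  x = 3: RHS = 4, y in [2, 5]  -> 2 point(s)
  x = 5: RHS = 4, y in [2, 5]  -> 2 point(s)
  x = 6: RHS = 4, y in [2, 5]  -> 2 point(s)
Affine points: 6. Add the point at infinity: total = 7.

#E(F_7) = 7


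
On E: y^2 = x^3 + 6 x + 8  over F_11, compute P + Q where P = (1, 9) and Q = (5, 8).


P != Q, so use the chord formula.
s = (y2 - y1) / (x2 - x1) = (10) / (4) mod 11 = 8
x3 = s^2 - x1 - x2 mod 11 = 8^2 - 1 - 5 = 3
y3 = s (x1 - x3) - y1 mod 11 = 8 * (1 - 3) - 9 = 8

P + Q = (3, 8)


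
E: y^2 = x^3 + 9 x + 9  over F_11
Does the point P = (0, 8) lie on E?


Check whether y^2 = x^3 + 9 x + 9 (mod 11) for (x, y) = (0, 8).
LHS: y^2 = 8^2 mod 11 = 9
RHS: x^3 + 9 x + 9 = 0^3 + 9*0 + 9 mod 11 = 9
LHS = RHS

Yes, on the curve


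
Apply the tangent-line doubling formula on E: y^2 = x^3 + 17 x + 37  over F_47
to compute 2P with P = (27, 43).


Doubling: s = (3 x1^2 + a) / (2 y1)
s = (3*27^2 + 17) / (2*43) mod 47 = 30
x3 = s^2 - 2 x1 mod 47 = 30^2 - 2*27 = 0
y3 = s (x1 - x3) - y1 mod 47 = 30 * (27 - 0) - 43 = 15

2P = (0, 15)


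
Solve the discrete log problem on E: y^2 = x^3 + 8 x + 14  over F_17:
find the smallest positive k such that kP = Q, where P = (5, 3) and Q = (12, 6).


Enumerate multiples of P until we hit Q = (12, 6):
  1P = (5, 3)
  2P = (9, 4)
  3P = (2, 2)
  4P = (12, 6)
Match found at i = 4.

k = 4


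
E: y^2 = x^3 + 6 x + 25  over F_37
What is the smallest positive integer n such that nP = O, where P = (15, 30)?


Compute successive multiples of P until we hit O:
  1P = (15, 30)
  2P = (14, 35)
  3P = (33, 23)
  4P = (0, 32)
  5P = (11, 4)
  6P = (7, 22)
  7P = (16, 6)
  8P = (27, 36)
  ... (continuing to 37P)
  37P = O

ord(P) = 37


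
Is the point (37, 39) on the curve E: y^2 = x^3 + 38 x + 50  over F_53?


Check whether y^2 = x^3 + 38 x + 50 (mod 53) for (x, y) = (37, 39).
LHS: y^2 = 39^2 mod 53 = 37
RHS: x^3 + 38 x + 50 = 37^3 + 38*37 + 50 mod 53 = 10
LHS != RHS

No, not on the curve


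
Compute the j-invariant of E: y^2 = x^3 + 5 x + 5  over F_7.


Delta = -16(4 a^3 + 27 b^2) mod 7 = 2
-1728 * (4 a)^3 = -1728 * (4*5)^3 mod 7 = 6
j = 6 * 2^(-1) mod 7 = 3

j = 3 (mod 7)


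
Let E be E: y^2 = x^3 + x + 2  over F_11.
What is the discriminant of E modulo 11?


4 a^3 + 27 b^2 = 4*1^3 + 27*2^2 = 4 + 108 = 112
Delta = -16 * (112) = -1792
Delta mod 11 = 1

Delta = 1 (mod 11)


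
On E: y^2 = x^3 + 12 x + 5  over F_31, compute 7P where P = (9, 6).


k = 7 = 111_2 (binary, LSB first: 111)
Double-and-add from P = (9, 6):
  bit 0 = 1: acc = O + (9, 6) = (9, 6)
  bit 1 = 1: acc = (9, 6) + (17, 10) = (13, 23)
  bit 2 = 1: acc = (13, 23) + (29, 2) = (17, 21)

7P = (17, 21)


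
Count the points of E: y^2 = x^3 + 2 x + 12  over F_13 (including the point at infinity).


For each x in F_13, count y with y^2 = x^3 + 2 x + 12 mod 13:
  x = 0: RHS = 12, y in [5, 8]  -> 2 point(s)
  x = 5: RHS = 4, y in [2, 11]  -> 2 point(s)
  x = 11: RHS = 0, y in [0]  -> 1 point(s)
  x = 12: RHS = 9, y in [3, 10]  -> 2 point(s)
Affine points: 7. Add the point at infinity: total = 8.

#E(F_13) = 8


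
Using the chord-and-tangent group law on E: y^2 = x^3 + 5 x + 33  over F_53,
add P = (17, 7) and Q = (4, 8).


P != Q, so use the chord formula.
s = (y2 - y1) / (x2 - x1) = (1) / (40) mod 53 = 4
x3 = s^2 - x1 - x2 mod 53 = 4^2 - 17 - 4 = 48
y3 = s (x1 - x3) - y1 mod 53 = 4 * (17 - 48) - 7 = 28

P + Q = (48, 28)


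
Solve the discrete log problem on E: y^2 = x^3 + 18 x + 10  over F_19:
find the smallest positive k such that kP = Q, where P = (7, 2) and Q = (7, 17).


Enumerate multiples of P until we hit Q = (7, 17):
  1P = (7, 2)
  2P = (12, 15)
  3P = (6, 12)
  4P = (11, 0)
  5P = (6, 7)
  6P = (12, 4)
  7P = (7, 17)
Match found at i = 7.

k = 7


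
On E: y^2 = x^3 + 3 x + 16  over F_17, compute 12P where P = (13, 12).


k = 12 = 1100_2 (binary, LSB first: 0011)
Double-and-add from P = (13, 12):
  bit 0 = 0: acc unchanged = O
  bit 1 = 0: acc unchanged = O
  bit 2 = 1: acc = O + (3, 16) = (3, 16)
  bit 3 = 1: acc = (3, 16) + (15, 11) = (0, 4)

12P = (0, 4)


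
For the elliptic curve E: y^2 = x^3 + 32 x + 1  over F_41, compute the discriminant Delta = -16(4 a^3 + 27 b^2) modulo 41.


4 a^3 + 27 b^2 = 4*32^3 + 27*1^2 = 131072 + 27 = 131099
Delta = -16 * (131099) = -2097584
Delta mod 41 = 17

Delta = 17 (mod 41)


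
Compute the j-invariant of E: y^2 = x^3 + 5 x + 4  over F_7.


Delta = -16(4 a^3 + 27 b^2) mod 7 = 5
-1728 * (4 a)^3 = -1728 * (4*5)^3 mod 7 = 6
j = 6 * 5^(-1) mod 7 = 4

j = 4 (mod 7)


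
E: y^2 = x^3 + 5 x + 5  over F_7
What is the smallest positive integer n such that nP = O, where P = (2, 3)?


Compute successive multiples of P until we hit O:
  1P = (2, 3)
  2P = (5, 6)
  3P = (1, 5)
  4P = (1, 2)
  5P = (5, 1)
  6P = (2, 4)
  7P = O

ord(P) = 7


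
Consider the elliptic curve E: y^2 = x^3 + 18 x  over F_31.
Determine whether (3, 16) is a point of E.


Check whether y^2 = x^3 + 18 x + 0 (mod 31) for (x, y) = (3, 16).
LHS: y^2 = 16^2 mod 31 = 8
RHS: x^3 + 18 x + 0 = 3^3 + 18*3 + 0 mod 31 = 19
LHS != RHS

No, not on the curve


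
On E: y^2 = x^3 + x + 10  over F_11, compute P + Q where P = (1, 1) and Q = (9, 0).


P != Q, so use the chord formula.
s = (y2 - y1) / (x2 - x1) = (10) / (8) mod 11 = 4
x3 = s^2 - x1 - x2 mod 11 = 4^2 - 1 - 9 = 6
y3 = s (x1 - x3) - y1 mod 11 = 4 * (1 - 6) - 1 = 1

P + Q = (6, 1)


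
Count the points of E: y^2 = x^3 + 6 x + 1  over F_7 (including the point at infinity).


For each x in F_7, count y with y^2 = x^3 + 6 x + 1 mod 7:
  x = 0: RHS = 1, y in [1, 6]  -> 2 point(s)
  x = 1: RHS = 1, y in [1, 6]  -> 2 point(s)
  x = 2: RHS = 0, y in [0]  -> 1 point(s)
  x = 3: RHS = 4, y in [2, 5]  -> 2 point(s)
  x = 5: RHS = 2, y in [3, 4]  -> 2 point(s)
  x = 6: RHS = 1, y in [1, 6]  -> 2 point(s)
Affine points: 11. Add the point at infinity: total = 12.

#E(F_7) = 12


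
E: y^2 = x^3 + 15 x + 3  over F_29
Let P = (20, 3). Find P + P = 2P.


Doubling: s = (3 x1^2 + a) / (2 y1)
s = (3*20^2 + 15) / (2*3) mod 29 = 14
x3 = s^2 - 2 x1 mod 29 = 14^2 - 2*20 = 11
y3 = s (x1 - x3) - y1 mod 29 = 14 * (20 - 11) - 3 = 7

2P = (11, 7)


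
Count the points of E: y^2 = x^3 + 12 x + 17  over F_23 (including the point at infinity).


For each x in F_23, count y with y^2 = x^3 + 12 x + 17 mod 23:
  x = 2: RHS = 3, y in [7, 16]  -> 2 point(s)
  x = 5: RHS = 18, y in [8, 15]  -> 2 point(s)
  x = 6: RHS = 6, y in [11, 12]  -> 2 point(s)
  x = 8: RHS = 4, y in [2, 21]  -> 2 point(s)
  x = 9: RHS = 3, y in [7, 16]  -> 2 point(s)
  x = 11: RHS = 8, y in [10, 13]  -> 2 point(s)
  x = 12: RHS = 3, y in [7, 16]  -> 2 point(s)
  x = 13: RHS = 1, y in [1, 22]  -> 2 point(s)
  x = 14: RHS = 8, y in [10, 13]  -> 2 point(s)
  x = 16: RHS = 4, y in [2, 21]  -> 2 point(s)
  x = 18: RHS = 16, y in [4, 19]  -> 2 point(s)
  x = 20: RHS = 0, y in [0]  -> 1 point(s)
  x = 21: RHS = 8, y in [10, 13]  -> 2 point(s)
  x = 22: RHS = 4, y in [2, 21]  -> 2 point(s)
Affine points: 27. Add the point at infinity: total = 28.

#E(F_23) = 28


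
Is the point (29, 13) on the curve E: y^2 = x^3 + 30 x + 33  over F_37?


Check whether y^2 = x^3 + 30 x + 33 (mod 37) for (x, y) = (29, 13).
LHS: y^2 = 13^2 mod 37 = 21
RHS: x^3 + 30 x + 33 = 29^3 + 30*29 + 33 mod 37 = 21
LHS = RHS

Yes, on the curve


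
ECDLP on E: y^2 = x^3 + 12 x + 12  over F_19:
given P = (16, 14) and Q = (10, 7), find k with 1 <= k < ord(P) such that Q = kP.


Enumerate multiples of P until we hit Q = (10, 7):
  1P = (16, 14)
  2P = (10, 12)
  3P = (10, 7)
Match found at i = 3.

k = 3


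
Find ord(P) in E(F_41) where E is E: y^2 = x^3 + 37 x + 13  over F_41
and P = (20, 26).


Compute successive multiples of P until we hit O:
  1P = (20, 26)
  2P = (38, 11)
  3P = (19, 21)
  4P = (27, 21)
  5P = (33, 36)
  6P = (8, 40)
  7P = (36, 20)
  8P = (5, 35)
  ... (continuing to 20P)
  20P = O

ord(P) = 20


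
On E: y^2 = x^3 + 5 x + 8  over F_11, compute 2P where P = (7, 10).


Doubling: s = (3 x1^2 + a) / (2 y1)
s = (3*7^2 + 5) / (2*10) mod 11 = 1
x3 = s^2 - 2 x1 mod 11 = 1^2 - 2*7 = 9
y3 = s (x1 - x3) - y1 mod 11 = 1 * (7 - 9) - 10 = 10

2P = (9, 10)


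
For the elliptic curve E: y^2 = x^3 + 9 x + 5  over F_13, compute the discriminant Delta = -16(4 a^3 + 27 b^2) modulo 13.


4 a^3 + 27 b^2 = 4*9^3 + 27*5^2 = 2916 + 675 = 3591
Delta = -16 * (3591) = -57456
Delta mod 13 = 4

Delta = 4 (mod 13)


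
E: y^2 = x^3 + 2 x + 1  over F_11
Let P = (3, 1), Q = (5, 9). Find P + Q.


P != Q, so use the chord formula.
s = (y2 - y1) / (x2 - x1) = (8) / (2) mod 11 = 4
x3 = s^2 - x1 - x2 mod 11 = 4^2 - 3 - 5 = 8
y3 = s (x1 - x3) - y1 mod 11 = 4 * (3 - 8) - 1 = 1

P + Q = (8, 1)


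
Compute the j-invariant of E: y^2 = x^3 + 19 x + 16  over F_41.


Delta = -16(4 a^3 + 27 b^2) mod 41 = 37
-1728 * (4 a)^3 = -1728 * (4*19)^3 mod 41 = 25
j = 25 * 37^(-1) mod 41 = 4

j = 4 (mod 41)


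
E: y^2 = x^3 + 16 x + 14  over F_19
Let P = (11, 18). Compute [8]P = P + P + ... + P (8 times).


k = 8 = 1000_2 (binary, LSB first: 0001)
Double-and-add from P = (11, 18):
  bit 0 = 0: acc unchanged = O
  bit 1 = 0: acc unchanged = O
  bit 2 = 0: acc unchanged = O
  bit 3 = 1: acc = O + (13, 5) = (13, 5)

8P = (13, 5)


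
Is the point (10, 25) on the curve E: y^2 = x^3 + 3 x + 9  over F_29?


Check whether y^2 = x^3 + 3 x + 9 (mod 29) for (x, y) = (10, 25).
LHS: y^2 = 25^2 mod 29 = 16
RHS: x^3 + 3 x + 9 = 10^3 + 3*10 + 9 mod 29 = 24
LHS != RHS

No, not on the curve


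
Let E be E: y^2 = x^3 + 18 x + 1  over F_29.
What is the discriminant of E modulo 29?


4 a^3 + 27 b^2 = 4*18^3 + 27*1^2 = 23328 + 27 = 23355
Delta = -16 * (23355) = -373680
Delta mod 29 = 14

Delta = 14 (mod 29)


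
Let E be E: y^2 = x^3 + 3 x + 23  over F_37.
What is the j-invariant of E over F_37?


Delta = -16(4 a^3 + 27 b^2) mod 37 = 32
-1728 * (4 a)^3 = -1728 * (4*3)^3 mod 37 = 27
j = 27 * 32^(-1) mod 37 = 2

j = 2 (mod 37)


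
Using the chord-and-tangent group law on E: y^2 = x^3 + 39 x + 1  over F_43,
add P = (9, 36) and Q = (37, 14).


P != Q, so use the chord formula.
s = (y2 - y1) / (x2 - x1) = (21) / (28) mod 43 = 33
x3 = s^2 - x1 - x2 mod 43 = 33^2 - 9 - 37 = 11
y3 = s (x1 - x3) - y1 mod 43 = 33 * (9 - 11) - 36 = 27

P + Q = (11, 27)


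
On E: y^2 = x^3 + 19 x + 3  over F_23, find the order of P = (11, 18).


Compute successive multiples of P until we hit O:
  1P = (11, 18)
  2P = (14, 0)
  3P = (11, 5)
  4P = O

ord(P) = 4


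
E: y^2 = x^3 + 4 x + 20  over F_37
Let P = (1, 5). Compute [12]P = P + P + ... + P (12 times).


k = 12 = 1100_2 (binary, LSB first: 0011)
Double-and-add from P = (1, 5):
  bit 0 = 0: acc unchanged = O
  bit 1 = 0: acc unchanged = O
  bit 2 = 1: acc = O + (35, 35) = (35, 35)
  bit 3 = 1: acc = (35, 35) + (20, 16) = (16, 31)

12P = (16, 31)


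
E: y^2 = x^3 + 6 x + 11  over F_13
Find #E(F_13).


For each x in F_13, count y with y^2 = x^3 + 6 x + 11 mod 13:
  x = 3: RHS = 4, y in [2, 11]  -> 2 point(s)
  x = 5: RHS = 10, y in [6, 7]  -> 2 point(s)
  x = 6: RHS = 3, y in [4, 9]  -> 2 point(s)
  x = 8: RHS = 12, y in [5, 8]  -> 2 point(s)
  x = 9: RHS = 1, y in [1, 12]  -> 2 point(s)
  x = 11: RHS = 4, y in [2, 11]  -> 2 point(s)
  x = 12: RHS = 4, y in [2, 11]  -> 2 point(s)
Affine points: 14. Add the point at infinity: total = 15.

#E(F_13) = 15


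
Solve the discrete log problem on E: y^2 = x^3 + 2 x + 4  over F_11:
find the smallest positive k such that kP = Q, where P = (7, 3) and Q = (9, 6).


Enumerate multiples of P until we hit Q = (9, 6):
  1P = (7, 3)
  2P = (9, 6)
Match found at i = 2.

k = 2


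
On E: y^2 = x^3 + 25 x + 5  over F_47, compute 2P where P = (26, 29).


Doubling: s = (3 x1^2 + a) / (2 y1)
s = (3*26^2 + 25) / (2*29) mod 47 = 20
x3 = s^2 - 2 x1 mod 47 = 20^2 - 2*26 = 19
y3 = s (x1 - x3) - y1 mod 47 = 20 * (26 - 19) - 29 = 17

2P = (19, 17)


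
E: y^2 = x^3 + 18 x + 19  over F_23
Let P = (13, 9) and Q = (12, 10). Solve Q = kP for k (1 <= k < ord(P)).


Enumerate multiples of P until we hit Q = (12, 10):
  1P = (13, 9)
  2P = (5, 2)
  3P = (9, 6)
  4P = (3, 10)
  5P = (10, 16)
  6P = (8, 10)
  7P = (14, 5)
  8P = (12, 10)
Match found at i = 8.

k = 8


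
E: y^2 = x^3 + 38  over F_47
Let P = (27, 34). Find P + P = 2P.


Doubling: s = (3 x1^2 + a) / (2 y1)
s = (3*27^2 + 0) / (2*34) mod 47 = 37
x3 = s^2 - 2 x1 mod 47 = 37^2 - 2*27 = 46
y3 = s (x1 - x3) - y1 mod 47 = 37 * (27 - 46) - 34 = 15

2P = (46, 15)


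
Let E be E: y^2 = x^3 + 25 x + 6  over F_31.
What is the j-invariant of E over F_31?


Delta = -16(4 a^3 + 27 b^2) mod 31 = 8
-1728 * (4 a)^3 = -1728 * (4*25)^3 mod 31 = 16
j = 16 * 8^(-1) mod 31 = 2

j = 2 (mod 31)


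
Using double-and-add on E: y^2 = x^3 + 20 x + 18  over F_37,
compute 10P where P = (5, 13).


k = 10 = 1010_2 (binary, LSB first: 0101)
Double-and-add from P = (5, 13):
  bit 0 = 0: acc unchanged = O
  bit 1 = 1: acc = O + (23, 18) = (23, 18)
  bit 2 = 0: acc unchanged = (23, 18)
  bit 3 = 1: acc = (23, 18) + (12, 32) = (29, 30)

10P = (29, 30)


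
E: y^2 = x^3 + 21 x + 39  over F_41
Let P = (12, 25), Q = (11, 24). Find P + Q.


P != Q, so use the chord formula.
s = (y2 - y1) / (x2 - x1) = (40) / (40) mod 41 = 1
x3 = s^2 - x1 - x2 mod 41 = 1^2 - 12 - 11 = 19
y3 = s (x1 - x3) - y1 mod 41 = 1 * (12 - 19) - 25 = 9

P + Q = (19, 9)


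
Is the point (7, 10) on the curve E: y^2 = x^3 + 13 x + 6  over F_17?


Check whether y^2 = x^3 + 13 x + 6 (mod 17) for (x, y) = (7, 10).
LHS: y^2 = 10^2 mod 17 = 15
RHS: x^3 + 13 x + 6 = 7^3 + 13*7 + 6 mod 17 = 15
LHS = RHS

Yes, on the curve


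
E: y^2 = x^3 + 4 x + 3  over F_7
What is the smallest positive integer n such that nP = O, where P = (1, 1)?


Compute successive multiples of P until we hit O:
  1P = (1, 1)
  2P = (5, 6)
  3P = (3, 0)
  4P = (5, 1)
  5P = (1, 6)
  6P = O

ord(P) = 6


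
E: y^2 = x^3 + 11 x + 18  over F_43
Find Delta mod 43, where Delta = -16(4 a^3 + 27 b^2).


4 a^3 + 27 b^2 = 4*11^3 + 27*18^2 = 5324 + 8748 = 14072
Delta = -16 * (14072) = -225152
Delta mod 43 = 39

Delta = 39 (mod 43)


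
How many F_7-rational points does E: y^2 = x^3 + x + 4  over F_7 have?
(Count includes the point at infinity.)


For each x in F_7, count y with y^2 = x^3 + 1 x + 4 mod 7:
  x = 0: RHS = 4, y in [2, 5]  -> 2 point(s)
  x = 2: RHS = 0, y in [0]  -> 1 point(s)
  x = 4: RHS = 2, y in [3, 4]  -> 2 point(s)
  x = 5: RHS = 1, y in [1, 6]  -> 2 point(s)
  x = 6: RHS = 2, y in [3, 4]  -> 2 point(s)
Affine points: 9. Add the point at infinity: total = 10.

#E(F_7) = 10


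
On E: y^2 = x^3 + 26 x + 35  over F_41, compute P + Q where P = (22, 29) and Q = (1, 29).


P != Q, so use the chord formula.
s = (y2 - y1) / (x2 - x1) = (0) / (20) mod 41 = 0
x3 = s^2 - x1 - x2 mod 41 = 0^2 - 22 - 1 = 18
y3 = s (x1 - x3) - y1 mod 41 = 0 * (22 - 18) - 29 = 12

P + Q = (18, 12)


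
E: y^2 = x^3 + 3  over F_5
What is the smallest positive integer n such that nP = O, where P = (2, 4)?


Compute successive multiples of P until we hit O:
  1P = (2, 4)
  2P = (2, 1)
  3P = O

ord(P) = 3


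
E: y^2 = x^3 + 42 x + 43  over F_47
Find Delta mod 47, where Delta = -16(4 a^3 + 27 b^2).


4 a^3 + 27 b^2 = 4*42^3 + 27*43^2 = 296352 + 49923 = 346275
Delta = -16 * (346275) = -5540400
Delta mod 47 = 7

Delta = 7 (mod 47)


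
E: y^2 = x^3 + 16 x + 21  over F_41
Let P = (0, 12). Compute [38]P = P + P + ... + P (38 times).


k = 38 = 100110_2 (binary, LSB first: 011001)
Double-and-add from P = (0, 12):
  bit 0 = 0: acc unchanged = O
  bit 1 = 1: acc = O + (5, 12) = (5, 12)
  bit 2 = 1: acc = (5, 12) + (10, 22) = (30, 20)
  bit 3 = 0: acc unchanged = (30, 20)
  bit 4 = 0: acc unchanged = (30, 20)
  bit 5 = 1: acc = (30, 20) + (24, 24) = (33, 23)

38P = (33, 23)


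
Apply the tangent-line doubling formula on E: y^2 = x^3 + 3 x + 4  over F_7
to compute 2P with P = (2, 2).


Doubling: s = (3 x1^2 + a) / (2 y1)
s = (3*2^2 + 3) / (2*2) mod 7 = 2
x3 = s^2 - 2 x1 mod 7 = 2^2 - 2*2 = 0
y3 = s (x1 - x3) - y1 mod 7 = 2 * (2 - 0) - 2 = 2

2P = (0, 2)


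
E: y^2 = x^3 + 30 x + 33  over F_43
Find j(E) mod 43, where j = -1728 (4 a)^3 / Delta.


Delta = -16(4 a^3 + 27 b^2) mod 43 = 13
-1728 * (4 a)^3 = -1728 * (4*30)^3 mod 43 = 27
j = 27 * 13^(-1) mod 43 = 12

j = 12 (mod 43)


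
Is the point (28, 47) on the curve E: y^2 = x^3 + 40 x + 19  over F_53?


Check whether y^2 = x^3 + 40 x + 19 (mod 53) for (x, y) = (28, 47).
LHS: y^2 = 47^2 mod 53 = 36
RHS: x^3 + 40 x + 19 = 28^3 + 40*28 + 19 mod 53 = 36
LHS = RHS

Yes, on the curve


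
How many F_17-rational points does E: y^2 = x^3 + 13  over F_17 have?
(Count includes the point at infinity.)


For each x in F_17, count y with y^2 = x^3 + 0 x + 13 mod 17:
  x = 0: RHS = 13, y in [8, 9]  -> 2 point(s)
  x = 2: RHS = 4, y in [2, 15]  -> 2 point(s)
  x = 4: RHS = 9, y in [3, 14]  -> 2 point(s)
  x = 5: RHS = 2, y in [6, 11]  -> 2 point(s)
  x = 6: RHS = 8, y in [5, 12]  -> 2 point(s)
  x = 7: RHS = 16, y in [4, 13]  -> 2 point(s)
  x = 8: RHS = 15, y in [7, 10]  -> 2 point(s)
  x = 11: RHS = 1, y in [1, 16]  -> 2 point(s)
  x = 13: RHS = 0, y in [0]  -> 1 point(s)
Affine points: 17. Add the point at infinity: total = 18.

#E(F_17) = 18


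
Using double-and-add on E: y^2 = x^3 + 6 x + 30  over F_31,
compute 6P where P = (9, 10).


k = 6 = 110_2 (binary, LSB first: 011)
Double-and-add from P = (9, 10):
  bit 0 = 0: acc unchanged = O
  bit 1 = 1: acc = O + (23, 11) = (23, 11)
  bit 2 = 1: acc = (23, 11) + (4, 5) = (12, 30)

6P = (12, 30)


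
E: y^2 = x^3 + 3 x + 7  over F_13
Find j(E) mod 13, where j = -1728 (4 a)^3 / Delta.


Delta = -16(4 a^3 + 27 b^2) mod 13 = 10
-1728 * (4 a)^3 = -1728 * (4*3)^3 mod 13 = 12
j = 12 * 10^(-1) mod 13 = 9

j = 9 (mod 13)


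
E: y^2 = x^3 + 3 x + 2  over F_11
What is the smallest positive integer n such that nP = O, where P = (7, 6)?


Compute successive multiples of P until we hit O:
  1P = (7, 6)
  2P = (2, 7)
  3P = (6, 7)
  4P = (10, 8)
  5P = (3, 4)
  6P = (4, 1)
  7P = (4, 10)
  8P = (3, 7)
  ... (continuing to 13P)
  13P = O

ord(P) = 13


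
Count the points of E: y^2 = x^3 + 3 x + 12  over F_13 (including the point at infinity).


For each x in F_13, count y with y^2 = x^3 + 3 x + 12 mod 13:
  x = 0: RHS = 12, y in [5, 8]  -> 2 point(s)
  x = 1: RHS = 3, y in [4, 9]  -> 2 point(s)
  x = 2: RHS = 0, y in [0]  -> 1 point(s)
  x = 3: RHS = 9, y in [3, 10]  -> 2 point(s)
  x = 4: RHS = 10, y in [6, 7]  -> 2 point(s)
  x = 5: RHS = 9, y in [3, 10]  -> 2 point(s)
  x = 6: RHS = 12, y in [5, 8]  -> 2 point(s)
  x = 7: RHS = 12, y in [5, 8]  -> 2 point(s)
  x = 9: RHS = 1, y in [1, 12]  -> 2 point(s)
Affine points: 17. Add the point at infinity: total = 18.

#E(F_13) = 18


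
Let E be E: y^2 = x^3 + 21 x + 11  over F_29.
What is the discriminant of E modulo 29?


4 a^3 + 27 b^2 = 4*21^3 + 27*11^2 = 37044 + 3267 = 40311
Delta = -16 * (40311) = -644976
Delta mod 29 = 13

Delta = 13 (mod 29)


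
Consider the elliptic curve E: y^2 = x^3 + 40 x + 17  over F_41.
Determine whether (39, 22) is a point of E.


Check whether y^2 = x^3 + 40 x + 17 (mod 41) for (x, y) = (39, 22).
LHS: y^2 = 22^2 mod 41 = 33
RHS: x^3 + 40 x + 17 = 39^3 + 40*39 + 17 mod 41 = 11
LHS != RHS

No, not on the curve


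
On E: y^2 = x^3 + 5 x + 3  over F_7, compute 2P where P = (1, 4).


Doubling: s = (3 x1^2 + a) / (2 y1)
s = (3*1^2 + 5) / (2*4) mod 7 = 1
x3 = s^2 - 2 x1 mod 7 = 1^2 - 2*1 = 6
y3 = s (x1 - x3) - y1 mod 7 = 1 * (1 - 6) - 4 = 5

2P = (6, 5)


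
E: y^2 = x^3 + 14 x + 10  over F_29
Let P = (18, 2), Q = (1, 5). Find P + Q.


P != Q, so use the chord formula.
s = (y2 - y1) / (x2 - x1) = (3) / (12) mod 29 = 22
x3 = s^2 - x1 - x2 mod 29 = 22^2 - 18 - 1 = 1
y3 = s (x1 - x3) - y1 mod 29 = 22 * (18 - 1) - 2 = 24

P + Q = (1, 24)


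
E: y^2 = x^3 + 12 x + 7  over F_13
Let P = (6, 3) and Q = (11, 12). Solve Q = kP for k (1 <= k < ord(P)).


Enumerate multiples of P until we hit Q = (11, 12):
  1P = (6, 3)
  2P = (11, 1)
  3P = (5, 7)
  4P = (5, 6)
  5P = (11, 12)
Match found at i = 5.

k = 5


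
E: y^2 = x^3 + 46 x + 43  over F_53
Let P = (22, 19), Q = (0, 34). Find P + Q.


P != Q, so use the chord formula.
s = (y2 - y1) / (x2 - x1) = (15) / (31) mod 53 = 21
x3 = s^2 - x1 - x2 mod 53 = 21^2 - 22 - 0 = 48
y3 = s (x1 - x3) - y1 mod 53 = 21 * (22 - 48) - 19 = 18

P + Q = (48, 18)


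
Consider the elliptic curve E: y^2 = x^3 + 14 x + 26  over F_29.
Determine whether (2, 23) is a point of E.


Check whether y^2 = x^3 + 14 x + 26 (mod 29) for (x, y) = (2, 23).
LHS: y^2 = 23^2 mod 29 = 7
RHS: x^3 + 14 x + 26 = 2^3 + 14*2 + 26 mod 29 = 4
LHS != RHS

No, not on the curve


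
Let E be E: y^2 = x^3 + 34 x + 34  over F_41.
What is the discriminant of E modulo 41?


4 a^3 + 27 b^2 = 4*34^3 + 27*34^2 = 157216 + 31212 = 188428
Delta = -16 * (188428) = -3014848
Delta mod 41 = 5

Delta = 5 (mod 41)


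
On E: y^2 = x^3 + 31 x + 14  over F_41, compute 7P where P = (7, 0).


k = 7 = 111_2 (binary, LSB first: 111)
Double-and-add from P = (7, 0):
  bit 0 = 1: acc = O + (7, 0) = (7, 0)
  bit 1 = 1: acc = (7, 0) + O = (7, 0)
  bit 2 = 1: acc = (7, 0) + O = (7, 0)

7P = (7, 0)


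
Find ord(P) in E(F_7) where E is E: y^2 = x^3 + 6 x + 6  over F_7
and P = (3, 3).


Compute successive multiples of P until we hit O:
  1P = (3, 3)
  2P = (5, 0)
  3P = (3, 4)
  4P = O

ord(P) = 4


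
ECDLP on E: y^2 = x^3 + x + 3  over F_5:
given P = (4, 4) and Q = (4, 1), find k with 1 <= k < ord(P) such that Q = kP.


Enumerate multiples of P until we hit Q = (4, 1):
  1P = (4, 4)
  2P = (1, 0)
  3P = (4, 1)
Match found at i = 3.

k = 3


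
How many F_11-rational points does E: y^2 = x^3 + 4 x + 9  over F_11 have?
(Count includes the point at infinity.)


For each x in F_11, count y with y^2 = x^3 + 4 x + 9 mod 11:
  x = 0: RHS = 9, y in [3, 8]  -> 2 point(s)
  x = 1: RHS = 3, y in [5, 6]  -> 2 point(s)
  x = 2: RHS = 3, y in [5, 6]  -> 2 point(s)
  x = 3: RHS = 4, y in [2, 9]  -> 2 point(s)
  x = 4: RHS = 1, y in [1, 10]  -> 2 point(s)
  x = 5: RHS = 0, y in [0]  -> 1 point(s)
  x = 8: RHS = 3, y in [5, 6]  -> 2 point(s)
  x = 9: RHS = 4, y in [2, 9]  -> 2 point(s)
  x = 10: RHS = 4, y in [2, 9]  -> 2 point(s)
Affine points: 17. Add the point at infinity: total = 18.

#E(F_11) = 18


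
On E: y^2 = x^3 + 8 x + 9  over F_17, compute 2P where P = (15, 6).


Doubling: s = (3 x1^2 + a) / (2 y1)
s = (3*15^2 + 8) / (2*6) mod 17 = 13
x3 = s^2 - 2 x1 mod 17 = 13^2 - 2*15 = 3
y3 = s (x1 - x3) - y1 mod 17 = 13 * (15 - 3) - 6 = 14

2P = (3, 14)


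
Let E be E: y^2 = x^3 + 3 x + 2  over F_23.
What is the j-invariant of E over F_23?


Delta = -16(4 a^3 + 27 b^2) mod 23 = 17
-1728 * (4 a)^3 = -1728 * (4*3)^3 mod 23 = 14
j = 14 * 17^(-1) mod 23 = 13

j = 13 (mod 23)


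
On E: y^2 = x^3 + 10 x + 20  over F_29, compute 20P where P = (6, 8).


k = 20 = 10100_2 (binary, LSB first: 00101)
Double-and-add from P = (6, 8):
  bit 0 = 0: acc unchanged = O
  bit 1 = 0: acc unchanged = O
  bit 2 = 1: acc = O + (19, 14) = (19, 14)
  bit 3 = 0: acc unchanged = (19, 14)
  bit 4 = 1: acc = (19, 14) + (14, 27) = (19, 15)

20P = (19, 15)


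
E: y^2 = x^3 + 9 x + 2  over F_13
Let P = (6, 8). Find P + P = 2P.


Doubling: s = (3 x1^2 + a) / (2 y1)
s = (3*6^2 + 9) / (2*8) mod 13 = 0
x3 = s^2 - 2 x1 mod 13 = 0^2 - 2*6 = 1
y3 = s (x1 - x3) - y1 mod 13 = 0 * (6 - 1) - 8 = 5

2P = (1, 5)


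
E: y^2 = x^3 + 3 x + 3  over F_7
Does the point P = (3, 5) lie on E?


Check whether y^2 = x^3 + 3 x + 3 (mod 7) for (x, y) = (3, 5).
LHS: y^2 = 5^2 mod 7 = 4
RHS: x^3 + 3 x + 3 = 3^3 + 3*3 + 3 mod 7 = 4
LHS = RHS

Yes, on the curve


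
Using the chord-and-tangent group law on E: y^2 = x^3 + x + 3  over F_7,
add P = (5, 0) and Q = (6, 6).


P != Q, so use the chord formula.
s = (y2 - y1) / (x2 - x1) = (6) / (1) mod 7 = 6
x3 = s^2 - x1 - x2 mod 7 = 6^2 - 5 - 6 = 4
y3 = s (x1 - x3) - y1 mod 7 = 6 * (5 - 4) - 0 = 6

P + Q = (4, 6)


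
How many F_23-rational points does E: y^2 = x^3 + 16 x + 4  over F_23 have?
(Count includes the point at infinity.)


For each x in F_23, count y with y^2 = x^3 + 16 x + 4 mod 23:
  x = 0: RHS = 4, y in [2, 21]  -> 2 point(s)
  x = 5: RHS = 2, y in [5, 18]  -> 2 point(s)
  x = 8: RHS = 0, y in [0]  -> 1 point(s)
  x = 9: RHS = 3, y in [7, 16]  -> 2 point(s)
  x = 11: RHS = 16, y in [4, 19]  -> 2 point(s)
  x = 15: RHS = 8, y in [10, 13]  -> 2 point(s)
  x = 16: RHS = 9, y in [3, 20]  -> 2 point(s)
  x = 18: RHS = 6, y in [11, 12]  -> 2 point(s)
Affine points: 15. Add the point at infinity: total = 16.

#E(F_23) = 16


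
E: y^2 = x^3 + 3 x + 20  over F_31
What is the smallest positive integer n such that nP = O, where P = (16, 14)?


Compute successive multiples of P until we hit O:
  1P = (16, 14)
  2P = (18, 4)
  3P = (22, 16)
  4P = (0, 12)
  5P = (0, 19)
  6P = (22, 15)
  7P = (18, 27)
  8P = (16, 17)
  ... (continuing to 9P)
  9P = O

ord(P) = 9


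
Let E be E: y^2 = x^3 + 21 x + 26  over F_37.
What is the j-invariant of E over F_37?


Delta = -16(4 a^3 + 27 b^2) mod 37 = 8
-1728 * (4 a)^3 = -1728 * (4*21)^3 mod 37 = 11
j = 11 * 8^(-1) mod 37 = 6

j = 6 (mod 37)


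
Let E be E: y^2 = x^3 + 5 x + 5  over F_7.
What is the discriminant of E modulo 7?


4 a^3 + 27 b^2 = 4*5^3 + 27*5^2 = 500 + 675 = 1175
Delta = -16 * (1175) = -18800
Delta mod 7 = 2

Delta = 2 (mod 7)


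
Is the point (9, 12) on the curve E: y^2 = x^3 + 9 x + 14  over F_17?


Check whether y^2 = x^3 + 9 x + 14 (mod 17) for (x, y) = (9, 12).
LHS: y^2 = 12^2 mod 17 = 8
RHS: x^3 + 9 x + 14 = 9^3 + 9*9 + 14 mod 17 = 8
LHS = RHS

Yes, on the curve


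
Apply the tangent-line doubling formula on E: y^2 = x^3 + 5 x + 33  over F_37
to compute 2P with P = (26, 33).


Doubling: s = (3 x1^2 + a) / (2 y1)
s = (3*26^2 + 5) / (2*33) mod 37 = 28
x3 = s^2 - 2 x1 mod 37 = 28^2 - 2*26 = 29
y3 = s (x1 - x3) - y1 mod 37 = 28 * (26 - 29) - 33 = 31

2P = (29, 31)


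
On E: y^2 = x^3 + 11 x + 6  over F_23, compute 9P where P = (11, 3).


k = 9 = 1001_2 (binary, LSB first: 1001)
Double-and-add from P = (11, 3):
  bit 0 = 1: acc = O + (11, 3) = (11, 3)
  bit 1 = 0: acc unchanged = (11, 3)
  bit 2 = 0: acc unchanged = (11, 3)
  bit 3 = 1: acc = (11, 3) + (17, 0) = (1, 15)

9P = (1, 15)


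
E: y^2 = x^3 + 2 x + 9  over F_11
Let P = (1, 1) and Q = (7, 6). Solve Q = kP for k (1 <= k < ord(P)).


Enumerate multiples of P until we hit Q = (7, 6):
  1P = (1, 1)
  2P = (7, 6)
Match found at i = 2.

k = 2


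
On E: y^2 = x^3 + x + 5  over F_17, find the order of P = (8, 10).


Compute successive multiples of P until we hit O:
  1P = (8, 10)
  2P = (5, 13)
  3P = (5, 4)
  4P = (8, 7)
  5P = O

ord(P) = 5


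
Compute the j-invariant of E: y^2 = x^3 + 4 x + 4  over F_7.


Delta = -16(4 a^3 + 27 b^2) mod 7 = 3
-1728 * (4 a)^3 = -1728 * (4*4)^3 mod 7 = 1
j = 1 * 3^(-1) mod 7 = 5

j = 5 (mod 7)


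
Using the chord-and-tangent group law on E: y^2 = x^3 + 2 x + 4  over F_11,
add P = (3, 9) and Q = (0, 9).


P != Q, so use the chord formula.
s = (y2 - y1) / (x2 - x1) = (0) / (8) mod 11 = 0
x3 = s^2 - x1 - x2 mod 11 = 0^2 - 3 - 0 = 8
y3 = s (x1 - x3) - y1 mod 11 = 0 * (3 - 8) - 9 = 2

P + Q = (8, 2)


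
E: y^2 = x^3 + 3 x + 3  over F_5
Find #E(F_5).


For each x in F_5, count y with y^2 = x^3 + 3 x + 3 mod 5:
  x = 3: RHS = 4, y in [2, 3]  -> 2 point(s)
  x = 4: RHS = 4, y in [2, 3]  -> 2 point(s)
Affine points: 4. Add the point at infinity: total = 5.

#E(F_5) = 5
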